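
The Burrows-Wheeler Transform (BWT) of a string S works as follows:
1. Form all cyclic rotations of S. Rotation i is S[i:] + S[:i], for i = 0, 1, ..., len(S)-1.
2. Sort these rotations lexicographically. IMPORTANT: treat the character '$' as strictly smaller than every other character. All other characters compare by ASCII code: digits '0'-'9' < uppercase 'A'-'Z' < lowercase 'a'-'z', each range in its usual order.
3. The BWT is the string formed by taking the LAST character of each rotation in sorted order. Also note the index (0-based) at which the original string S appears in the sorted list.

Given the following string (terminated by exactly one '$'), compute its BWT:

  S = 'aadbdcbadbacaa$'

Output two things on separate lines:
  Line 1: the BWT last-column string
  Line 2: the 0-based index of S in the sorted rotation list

Answer: aac$bbadcdadaab
3

Derivation:
All 15 rotations (rotation i = S[i:]+S[:i]):
  rot[0] = aadbdcbadbacaa$
  rot[1] = adbdcbadbacaa$a
  rot[2] = dbdcbadbacaa$aa
  rot[3] = bdcbadbacaa$aad
  rot[4] = dcbadbacaa$aadb
  rot[5] = cbadbacaa$aadbd
  rot[6] = badbacaa$aadbdc
  rot[7] = adbacaa$aadbdcb
  rot[8] = dbacaa$aadbdcba
  rot[9] = bacaa$aadbdcbad
  rot[10] = acaa$aadbdcbadb
  rot[11] = caa$aadbdcbadba
  rot[12] = aa$aadbdcbadbac
  rot[13] = a$aadbdcbadbaca
  rot[14] = $aadbdcbadbacaa
Sorted (with $ < everything):
  sorted[0] = $aadbdcbadbacaa  (last char: 'a')
  sorted[1] = a$aadbdcbadbaca  (last char: 'a')
  sorted[2] = aa$aadbdcbadbac  (last char: 'c')
  sorted[3] = aadbdcbadbacaa$  (last char: '$')
  sorted[4] = acaa$aadbdcbadb  (last char: 'b')
  sorted[5] = adbacaa$aadbdcb  (last char: 'b')
  sorted[6] = adbdcbadbacaa$a  (last char: 'a')
  sorted[7] = bacaa$aadbdcbad  (last char: 'd')
  sorted[8] = badbacaa$aadbdc  (last char: 'c')
  sorted[9] = bdcbadbacaa$aad  (last char: 'd')
  sorted[10] = caa$aadbdcbadba  (last char: 'a')
  sorted[11] = cbadbacaa$aadbd  (last char: 'd')
  sorted[12] = dbacaa$aadbdcba  (last char: 'a')
  sorted[13] = dbdcbadbacaa$aa  (last char: 'a')
  sorted[14] = dcbadbacaa$aadb  (last char: 'b')
Last column: aac$bbadcdadaab
Original string S is at sorted index 3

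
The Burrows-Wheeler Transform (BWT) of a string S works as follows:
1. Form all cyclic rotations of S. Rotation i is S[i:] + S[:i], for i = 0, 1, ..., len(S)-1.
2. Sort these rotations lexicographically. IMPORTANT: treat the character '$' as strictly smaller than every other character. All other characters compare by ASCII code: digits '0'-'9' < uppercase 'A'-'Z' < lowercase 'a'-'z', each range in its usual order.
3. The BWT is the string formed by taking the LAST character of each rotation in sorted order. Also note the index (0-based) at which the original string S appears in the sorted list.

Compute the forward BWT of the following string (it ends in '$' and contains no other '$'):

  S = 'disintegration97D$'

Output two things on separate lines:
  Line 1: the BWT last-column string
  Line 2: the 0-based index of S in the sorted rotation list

All 18 rotations (rotation i = S[i:]+S[:i]):
  rot[0] = disintegration97D$
  rot[1] = isintegration97D$d
  rot[2] = sintegration97D$di
  rot[3] = integration97D$dis
  rot[4] = ntegration97D$disi
  rot[5] = tegration97D$disin
  rot[6] = egration97D$disint
  rot[7] = gration97D$disinte
  rot[8] = ration97D$disinteg
  rot[9] = ation97D$disintegr
  rot[10] = tion97D$disintegra
  rot[11] = ion97D$disintegrat
  rot[12] = on97D$disintegrati
  rot[13] = n97D$disintegratio
  rot[14] = 97D$disintegration
  rot[15] = 7D$disintegration9
  rot[16] = D$disintegration97
  rot[17] = $disintegration97D
Sorted (with $ < everything):
  sorted[0] = $disintegration97D  (last char: 'D')
  sorted[1] = 7D$disintegration9  (last char: '9')
  sorted[2] = 97D$disintegration  (last char: 'n')
  sorted[3] = D$disintegration97  (last char: '7')
  sorted[4] = ation97D$disintegr  (last char: 'r')
  sorted[5] = disintegration97D$  (last char: '$')
  sorted[6] = egration97D$disint  (last char: 't')
  sorted[7] = gration97D$disinte  (last char: 'e')
  sorted[8] = integration97D$dis  (last char: 's')
  sorted[9] = ion97D$disintegrat  (last char: 't')
  sorted[10] = isintegration97D$d  (last char: 'd')
  sorted[11] = n97D$disintegratio  (last char: 'o')
  sorted[12] = ntegration97D$disi  (last char: 'i')
  sorted[13] = on97D$disintegrati  (last char: 'i')
  sorted[14] = ration97D$disinteg  (last char: 'g')
  sorted[15] = sintegration97D$di  (last char: 'i')
  sorted[16] = tegration97D$disin  (last char: 'n')
  sorted[17] = tion97D$disintegra  (last char: 'a')
Last column: D9n7r$testdoiigina
Original string S is at sorted index 5

Answer: D9n7r$testdoiigina
5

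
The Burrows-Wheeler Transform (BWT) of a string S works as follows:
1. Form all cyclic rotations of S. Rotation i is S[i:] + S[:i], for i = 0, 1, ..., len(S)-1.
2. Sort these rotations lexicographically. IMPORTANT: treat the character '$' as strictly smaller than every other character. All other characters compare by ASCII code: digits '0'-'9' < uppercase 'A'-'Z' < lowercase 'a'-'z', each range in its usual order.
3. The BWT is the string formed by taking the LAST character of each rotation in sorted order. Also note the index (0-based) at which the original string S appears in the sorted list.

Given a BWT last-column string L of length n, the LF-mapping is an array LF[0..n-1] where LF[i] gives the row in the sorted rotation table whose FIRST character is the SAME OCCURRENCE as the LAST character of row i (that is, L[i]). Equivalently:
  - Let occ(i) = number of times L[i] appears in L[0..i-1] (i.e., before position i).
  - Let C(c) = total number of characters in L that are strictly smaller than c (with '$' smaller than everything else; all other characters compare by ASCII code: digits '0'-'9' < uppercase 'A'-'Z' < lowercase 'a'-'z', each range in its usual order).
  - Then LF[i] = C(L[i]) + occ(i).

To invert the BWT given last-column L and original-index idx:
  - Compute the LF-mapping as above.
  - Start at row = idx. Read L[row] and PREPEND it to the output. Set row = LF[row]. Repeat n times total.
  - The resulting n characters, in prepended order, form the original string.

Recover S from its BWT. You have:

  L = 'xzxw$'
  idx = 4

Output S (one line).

LF mapping: 2 4 3 1 0
Walk LF starting at row 4, prepending L[row]:
  step 1: row=4, L[4]='$', prepend. Next row=LF[4]=0
  step 2: row=0, L[0]='x', prepend. Next row=LF[0]=2
  step 3: row=2, L[2]='x', prepend. Next row=LF[2]=3
  step 4: row=3, L[3]='w', prepend. Next row=LF[3]=1
  step 5: row=1, L[1]='z', prepend. Next row=LF[1]=4
Reversed output: zwxx$

Answer: zwxx$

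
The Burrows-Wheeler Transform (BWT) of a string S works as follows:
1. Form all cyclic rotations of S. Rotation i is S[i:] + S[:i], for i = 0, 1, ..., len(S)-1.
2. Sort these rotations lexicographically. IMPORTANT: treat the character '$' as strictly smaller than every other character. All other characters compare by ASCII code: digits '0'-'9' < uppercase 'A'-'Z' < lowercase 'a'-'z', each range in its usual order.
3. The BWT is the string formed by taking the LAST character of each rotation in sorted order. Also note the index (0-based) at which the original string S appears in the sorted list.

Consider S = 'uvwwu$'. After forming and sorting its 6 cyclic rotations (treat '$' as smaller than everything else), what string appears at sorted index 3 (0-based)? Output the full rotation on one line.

All 6 rotations (rotation i = S[i:]+S[:i]):
  rot[0] = uvwwu$
  rot[1] = vwwu$u
  rot[2] = wwu$uv
  rot[3] = wu$uvw
  rot[4] = u$uvww
  rot[5] = $uvwwu
Sorted (with $ < everything):
  sorted[0] = $uvwwu
  sorted[1] = u$uvww
  sorted[2] = uvwwu$
  sorted[3] = vwwu$u
  sorted[4] = wu$uvw
  sorted[5] = wwu$uv
sorted[3] = vwwu$u

Answer: vwwu$u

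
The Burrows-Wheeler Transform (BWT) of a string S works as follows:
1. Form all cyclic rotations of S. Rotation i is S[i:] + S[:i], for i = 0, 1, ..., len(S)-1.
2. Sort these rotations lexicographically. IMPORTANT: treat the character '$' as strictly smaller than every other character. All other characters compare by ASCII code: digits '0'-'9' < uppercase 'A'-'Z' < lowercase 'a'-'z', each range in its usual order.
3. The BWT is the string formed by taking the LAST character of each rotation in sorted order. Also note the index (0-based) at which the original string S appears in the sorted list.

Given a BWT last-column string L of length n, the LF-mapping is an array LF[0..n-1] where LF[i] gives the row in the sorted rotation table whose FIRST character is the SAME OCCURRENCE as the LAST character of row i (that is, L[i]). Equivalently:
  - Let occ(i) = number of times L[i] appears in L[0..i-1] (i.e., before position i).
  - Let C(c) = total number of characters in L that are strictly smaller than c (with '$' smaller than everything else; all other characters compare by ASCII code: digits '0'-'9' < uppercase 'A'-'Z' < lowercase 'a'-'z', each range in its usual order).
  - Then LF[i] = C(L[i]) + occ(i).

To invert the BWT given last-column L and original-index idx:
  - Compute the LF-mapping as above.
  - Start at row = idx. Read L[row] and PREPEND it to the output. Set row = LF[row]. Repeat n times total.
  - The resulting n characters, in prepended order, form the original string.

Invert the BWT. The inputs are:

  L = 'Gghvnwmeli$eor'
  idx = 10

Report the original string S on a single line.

LF mapping: 1 4 5 12 9 13 8 2 7 6 0 3 10 11
Walk LF starting at row 10, prepending L[row]:
  step 1: row=10, L[10]='$', prepend. Next row=LF[10]=0
  step 2: row=0, L[0]='G', prepend. Next row=LF[0]=1
  step 3: row=1, L[1]='g', prepend. Next row=LF[1]=4
  step 4: row=4, L[4]='n', prepend. Next row=LF[4]=9
  step 5: row=9, L[9]='i', prepend. Next row=LF[9]=6
  step 6: row=6, L[6]='m', prepend. Next row=LF[6]=8
  step 7: row=8, L[8]='l', prepend. Next row=LF[8]=7
  step 8: row=7, L[7]='e', prepend. Next row=LF[7]=2
  step 9: row=2, L[2]='h', prepend. Next row=LF[2]=5
  step 10: row=5, L[5]='w', prepend. Next row=LF[5]=13
  step 11: row=13, L[13]='r', prepend. Next row=LF[13]=11
  step 12: row=11, L[11]='e', prepend. Next row=LF[11]=3
  step 13: row=3, L[3]='v', prepend. Next row=LF[3]=12
  step 14: row=12, L[12]='o', prepend. Next row=LF[12]=10
Reversed output: overwhelmingG$

Answer: overwhelmingG$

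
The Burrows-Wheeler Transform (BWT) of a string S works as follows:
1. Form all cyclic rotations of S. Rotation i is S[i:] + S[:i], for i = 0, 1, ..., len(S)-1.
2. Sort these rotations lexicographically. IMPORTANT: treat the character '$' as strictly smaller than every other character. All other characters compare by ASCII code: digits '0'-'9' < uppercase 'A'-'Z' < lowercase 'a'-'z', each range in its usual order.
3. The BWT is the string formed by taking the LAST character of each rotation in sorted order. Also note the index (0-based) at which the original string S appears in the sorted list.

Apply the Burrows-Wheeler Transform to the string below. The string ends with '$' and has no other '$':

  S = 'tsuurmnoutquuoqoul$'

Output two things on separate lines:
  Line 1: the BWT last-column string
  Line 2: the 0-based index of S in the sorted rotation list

All 19 rotations (rotation i = S[i:]+S[:i]):
  rot[0] = tsuurmnoutquuoqoul$
  rot[1] = suurmnoutquuoqoul$t
  rot[2] = uurmnoutquuoqoul$ts
  rot[3] = urmnoutquuoqoul$tsu
  rot[4] = rmnoutquuoqoul$tsuu
  rot[5] = mnoutquuoqoul$tsuur
  rot[6] = noutquuoqoul$tsuurm
  rot[7] = outquuoqoul$tsuurmn
  rot[8] = utquuoqoul$tsuurmno
  rot[9] = tquuoqoul$tsuurmnou
  rot[10] = quuoqoul$tsuurmnout
  rot[11] = uuoqoul$tsuurmnoutq
  rot[12] = uoqoul$tsuurmnoutqu
  rot[13] = oqoul$tsuurmnoutquu
  rot[14] = qoul$tsuurmnoutquuo
  rot[15] = oul$tsuurmnoutquuoq
  rot[16] = ul$tsuurmnoutquuoqo
  rot[17] = l$tsuurmnoutquuoqou
  rot[18] = $tsuurmnoutquuoqoul
Sorted (with $ < everything):
  sorted[0] = $tsuurmnoutquuoqoul  (last char: 'l')
  sorted[1] = l$tsuurmnoutquuoqou  (last char: 'u')
  sorted[2] = mnoutquuoqoul$tsuur  (last char: 'r')
  sorted[3] = noutquuoqoul$tsuurm  (last char: 'm')
  sorted[4] = oqoul$tsuurmnoutquu  (last char: 'u')
  sorted[5] = oul$tsuurmnoutquuoq  (last char: 'q')
  sorted[6] = outquuoqoul$tsuurmn  (last char: 'n')
  sorted[7] = qoul$tsuurmnoutquuo  (last char: 'o')
  sorted[8] = quuoqoul$tsuurmnout  (last char: 't')
  sorted[9] = rmnoutquuoqoul$tsuu  (last char: 'u')
  sorted[10] = suurmnoutquuoqoul$t  (last char: 't')
  sorted[11] = tquuoqoul$tsuurmnou  (last char: 'u')
  sorted[12] = tsuurmnoutquuoqoul$  (last char: '$')
  sorted[13] = ul$tsuurmnoutquuoqo  (last char: 'o')
  sorted[14] = uoqoul$tsuurmnoutqu  (last char: 'u')
  sorted[15] = urmnoutquuoqoul$tsu  (last char: 'u')
  sorted[16] = utquuoqoul$tsuurmno  (last char: 'o')
  sorted[17] = uuoqoul$tsuurmnoutq  (last char: 'q')
  sorted[18] = uurmnoutquuoqoul$ts  (last char: 's')
Last column: lurmuqnotutu$ouuoqs
Original string S is at sorted index 12

Answer: lurmuqnotutu$ouuoqs
12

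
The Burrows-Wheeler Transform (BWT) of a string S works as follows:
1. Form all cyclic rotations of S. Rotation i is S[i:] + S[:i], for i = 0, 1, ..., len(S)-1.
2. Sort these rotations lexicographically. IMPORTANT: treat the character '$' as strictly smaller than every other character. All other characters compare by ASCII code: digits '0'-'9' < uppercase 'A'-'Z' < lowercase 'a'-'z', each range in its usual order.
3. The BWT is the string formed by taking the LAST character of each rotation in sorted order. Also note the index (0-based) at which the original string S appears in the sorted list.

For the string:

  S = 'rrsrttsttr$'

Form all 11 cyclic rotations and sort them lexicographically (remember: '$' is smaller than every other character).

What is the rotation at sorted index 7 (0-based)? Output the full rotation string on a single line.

Answer: tr$rrsrttst

Derivation:
All 11 rotations (rotation i = S[i:]+S[:i]):
  rot[0] = rrsrttsttr$
  rot[1] = rsrttsttr$r
  rot[2] = srttsttr$rr
  rot[3] = rttsttr$rrs
  rot[4] = ttsttr$rrsr
  rot[5] = tsttr$rrsrt
  rot[6] = sttr$rrsrtt
  rot[7] = ttr$rrsrtts
  rot[8] = tr$rrsrttst
  rot[9] = r$rrsrttstt
  rot[10] = $rrsrttsttr
Sorted (with $ < everything):
  sorted[0] = $rrsrttsttr
  sorted[1] = r$rrsrttstt
  sorted[2] = rrsrttsttr$
  sorted[3] = rsrttsttr$r
  sorted[4] = rttsttr$rrs
  sorted[5] = srttsttr$rr
  sorted[6] = sttr$rrsrtt
  sorted[7] = tr$rrsrttst
  sorted[8] = tsttr$rrsrt
  sorted[9] = ttr$rrsrtts
  sorted[10] = ttsttr$rrsr
sorted[7] = tr$rrsrttst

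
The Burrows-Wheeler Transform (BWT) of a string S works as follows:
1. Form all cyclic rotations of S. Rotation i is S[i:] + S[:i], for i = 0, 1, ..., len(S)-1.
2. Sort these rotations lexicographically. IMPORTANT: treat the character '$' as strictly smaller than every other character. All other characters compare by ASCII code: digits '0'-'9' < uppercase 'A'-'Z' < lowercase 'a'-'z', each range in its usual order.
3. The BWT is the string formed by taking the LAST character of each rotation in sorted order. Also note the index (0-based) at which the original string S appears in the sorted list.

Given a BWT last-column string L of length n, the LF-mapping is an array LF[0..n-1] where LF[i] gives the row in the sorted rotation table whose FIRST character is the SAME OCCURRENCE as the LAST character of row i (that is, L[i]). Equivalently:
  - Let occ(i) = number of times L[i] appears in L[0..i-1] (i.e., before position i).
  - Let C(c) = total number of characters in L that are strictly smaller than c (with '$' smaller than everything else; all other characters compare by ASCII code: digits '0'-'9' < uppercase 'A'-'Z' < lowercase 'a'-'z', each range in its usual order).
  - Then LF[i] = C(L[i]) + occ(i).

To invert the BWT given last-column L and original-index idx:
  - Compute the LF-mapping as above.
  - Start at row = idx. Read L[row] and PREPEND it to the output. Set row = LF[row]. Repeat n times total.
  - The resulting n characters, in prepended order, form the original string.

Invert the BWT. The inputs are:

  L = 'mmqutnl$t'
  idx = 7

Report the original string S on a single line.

Answer: tumltnqm$

Derivation:
LF mapping: 2 3 5 8 6 4 1 0 7
Walk LF starting at row 7, prepending L[row]:
  step 1: row=7, L[7]='$', prepend. Next row=LF[7]=0
  step 2: row=0, L[0]='m', prepend. Next row=LF[0]=2
  step 3: row=2, L[2]='q', prepend. Next row=LF[2]=5
  step 4: row=5, L[5]='n', prepend. Next row=LF[5]=4
  step 5: row=4, L[4]='t', prepend. Next row=LF[4]=6
  step 6: row=6, L[6]='l', prepend. Next row=LF[6]=1
  step 7: row=1, L[1]='m', prepend. Next row=LF[1]=3
  step 8: row=3, L[3]='u', prepend. Next row=LF[3]=8
  step 9: row=8, L[8]='t', prepend. Next row=LF[8]=7
Reversed output: tumltnqm$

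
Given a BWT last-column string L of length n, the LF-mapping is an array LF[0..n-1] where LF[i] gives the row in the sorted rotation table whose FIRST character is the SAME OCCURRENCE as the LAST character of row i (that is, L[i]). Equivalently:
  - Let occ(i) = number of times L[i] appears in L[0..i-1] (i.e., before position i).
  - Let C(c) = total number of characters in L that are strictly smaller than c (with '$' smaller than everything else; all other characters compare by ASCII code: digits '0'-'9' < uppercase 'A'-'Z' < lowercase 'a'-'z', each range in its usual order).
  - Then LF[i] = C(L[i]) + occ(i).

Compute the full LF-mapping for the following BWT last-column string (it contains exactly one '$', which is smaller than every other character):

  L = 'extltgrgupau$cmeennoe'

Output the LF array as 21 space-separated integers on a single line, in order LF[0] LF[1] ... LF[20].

Answer: 3 20 16 9 17 7 15 8 18 14 1 19 0 2 10 4 5 11 12 13 6

Derivation:
Char counts: '$':1, 'a':1, 'c':1, 'e':4, 'g':2, 'l':1, 'm':1, 'n':2, 'o':1, 'p':1, 'r':1, 't':2, 'u':2, 'x':1
C (first-col start): C('$')=0, C('a')=1, C('c')=2, C('e')=3, C('g')=7, C('l')=9, C('m')=10, C('n')=11, C('o')=13, C('p')=14, C('r')=15, C('t')=16, C('u')=18, C('x')=20
L[0]='e': occ=0, LF[0]=C('e')+0=3+0=3
L[1]='x': occ=0, LF[1]=C('x')+0=20+0=20
L[2]='t': occ=0, LF[2]=C('t')+0=16+0=16
L[3]='l': occ=0, LF[3]=C('l')+0=9+0=9
L[4]='t': occ=1, LF[4]=C('t')+1=16+1=17
L[5]='g': occ=0, LF[5]=C('g')+0=7+0=7
L[6]='r': occ=0, LF[6]=C('r')+0=15+0=15
L[7]='g': occ=1, LF[7]=C('g')+1=7+1=8
L[8]='u': occ=0, LF[8]=C('u')+0=18+0=18
L[9]='p': occ=0, LF[9]=C('p')+0=14+0=14
L[10]='a': occ=0, LF[10]=C('a')+0=1+0=1
L[11]='u': occ=1, LF[11]=C('u')+1=18+1=19
L[12]='$': occ=0, LF[12]=C('$')+0=0+0=0
L[13]='c': occ=0, LF[13]=C('c')+0=2+0=2
L[14]='m': occ=0, LF[14]=C('m')+0=10+0=10
L[15]='e': occ=1, LF[15]=C('e')+1=3+1=4
L[16]='e': occ=2, LF[16]=C('e')+2=3+2=5
L[17]='n': occ=0, LF[17]=C('n')+0=11+0=11
L[18]='n': occ=1, LF[18]=C('n')+1=11+1=12
L[19]='o': occ=0, LF[19]=C('o')+0=13+0=13
L[20]='e': occ=3, LF[20]=C('e')+3=3+3=6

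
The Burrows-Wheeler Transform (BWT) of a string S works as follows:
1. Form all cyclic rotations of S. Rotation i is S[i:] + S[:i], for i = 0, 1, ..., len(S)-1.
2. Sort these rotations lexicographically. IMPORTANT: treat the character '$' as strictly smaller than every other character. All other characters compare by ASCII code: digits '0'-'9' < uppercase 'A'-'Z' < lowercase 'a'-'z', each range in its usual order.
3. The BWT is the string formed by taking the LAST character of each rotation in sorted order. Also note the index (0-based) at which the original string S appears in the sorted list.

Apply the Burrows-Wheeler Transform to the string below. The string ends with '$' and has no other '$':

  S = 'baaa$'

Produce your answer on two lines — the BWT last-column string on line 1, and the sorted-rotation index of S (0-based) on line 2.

Answer: aaab$
4

Derivation:
All 5 rotations (rotation i = S[i:]+S[:i]):
  rot[0] = baaa$
  rot[1] = aaa$b
  rot[2] = aa$ba
  rot[3] = a$baa
  rot[4] = $baaa
Sorted (with $ < everything):
  sorted[0] = $baaa  (last char: 'a')
  sorted[1] = a$baa  (last char: 'a')
  sorted[2] = aa$ba  (last char: 'a')
  sorted[3] = aaa$b  (last char: 'b')
  sorted[4] = baaa$  (last char: '$')
Last column: aaab$
Original string S is at sorted index 4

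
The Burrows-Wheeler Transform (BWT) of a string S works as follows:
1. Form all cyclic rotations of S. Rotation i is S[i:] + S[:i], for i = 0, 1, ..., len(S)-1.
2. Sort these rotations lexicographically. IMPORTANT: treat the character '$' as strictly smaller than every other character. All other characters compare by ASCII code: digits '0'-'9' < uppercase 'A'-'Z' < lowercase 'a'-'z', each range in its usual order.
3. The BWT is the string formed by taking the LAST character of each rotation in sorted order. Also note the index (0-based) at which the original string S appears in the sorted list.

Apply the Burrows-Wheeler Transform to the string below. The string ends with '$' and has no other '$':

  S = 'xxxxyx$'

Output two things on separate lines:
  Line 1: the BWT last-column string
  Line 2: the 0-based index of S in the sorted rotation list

All 7 rotations (rotation i = S[i:]+S[:i]):
  rot[0] = xxxxyx$
  rot[1] = xxxyx$x
  rot[2] = xxyx$xx
  rot[3] = xyx$xxx
  rot[4] = yx$xxxx
  rot[5] = x$xxxxy
  rot[6] = $xxxxyx
Sorted (with $ < everything):
  sorted[0] = $xxxxyx  (last char: 'x')
  sorted[1] = x$xxxxy  (last char: 'y')
  sorted[2] = xxxxyx$  (last char: '$')
  sorted[3] = xxxyx$x  (last char: 'x')
  sorted[4] = xxyx$xx  (last char: 'x')
  sorted[5] = xyx$xxx  (last char: 'x')
  sorted[6] = yx$xxxx  (last char: 'x')
Last column: xy$xxxx
Original string S is at sorted index 2

Answer: xy$xxxx
2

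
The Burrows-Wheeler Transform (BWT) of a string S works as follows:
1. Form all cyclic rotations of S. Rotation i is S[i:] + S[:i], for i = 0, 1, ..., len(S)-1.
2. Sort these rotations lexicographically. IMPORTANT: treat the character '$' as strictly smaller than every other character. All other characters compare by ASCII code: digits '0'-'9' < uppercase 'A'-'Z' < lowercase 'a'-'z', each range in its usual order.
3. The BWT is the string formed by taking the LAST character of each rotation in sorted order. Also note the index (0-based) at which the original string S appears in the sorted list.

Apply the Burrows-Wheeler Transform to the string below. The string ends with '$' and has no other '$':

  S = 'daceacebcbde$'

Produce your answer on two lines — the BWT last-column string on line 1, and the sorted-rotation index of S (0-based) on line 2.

All 13 rotations (rotation i = S[i:]+S[:i]):
  rot[0] = daceacebcbde$
  rot[1] = aceacebcbde$d
  rot[2] = ceacebcbde$da
  rot[3] = eacebcbde$dac
  rot[4] = acebcbde$dace
  rot[5] = cebcbde$dacea
  rot[6] = ebcbde$daceac
  rot[7] = bcbde$daceace
  rot[8] = cbde$daceaceb
  rot[9] = bde$daceacebc
  rot[10] = de$daceacebcb
  rot[11] = e$daceacebcbd
  rot[12] = $daceacebcbde
Sorted (with $ < everything):
  sorted[0] = $daceacebcbde  (last char: 'e')
  sorted[1] = aceacebcbde$d  (last char: 'd')
  sorted[2] = acebcbde$dace  (last char: 'e')
  sorted[3] = bcbde$daceace  (last char: 'e')
  sorted[4] = bde$daceacebc  (last char: 'c')
  sorted[5] = cbde$daceaceb  (last char: 'b')
  sorted[6] = ceacebcbde$da  (last char: 'a')
  sorted[7] = cebcbde$dacea  (last char: 'a')
  sorted[8] = daceacebcbde$  (last char: '$')
  sorted[9] = de$daceacebcb  (last char: 'b')
  sorted[10] = e$daceacebcbd  (last char: 'd')
  sorted[11] = eacebcbde$dac  (last char: 'c')
  sorted[12] = ebcbde$daceac  (last char: 'c')
Last column: edeecbaa$bdcc
Original string S is at sorted index 8

Answer: edeecbaa$bdcc
8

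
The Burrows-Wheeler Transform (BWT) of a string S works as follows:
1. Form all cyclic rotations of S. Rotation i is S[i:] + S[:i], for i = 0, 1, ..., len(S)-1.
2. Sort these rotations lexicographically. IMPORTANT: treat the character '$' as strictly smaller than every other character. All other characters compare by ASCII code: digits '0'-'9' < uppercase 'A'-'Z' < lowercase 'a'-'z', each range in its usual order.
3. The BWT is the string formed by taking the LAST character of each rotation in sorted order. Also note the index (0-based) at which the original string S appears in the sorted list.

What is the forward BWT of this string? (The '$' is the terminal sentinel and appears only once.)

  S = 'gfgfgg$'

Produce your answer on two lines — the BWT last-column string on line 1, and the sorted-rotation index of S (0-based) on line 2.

Answer: gggg$ff
4

Derivation:
All 7 rotations (rotation i = S[i:]+S[:i]):
  rot[0] = gfgfgg$
  rot[1] = fgfgg$g
  rot[2] = gfgg$gf
  rot[3] = fgg$gfg
  rot[4] = gg$gfgf
  rot[5] = g$gfgfg
  rot[6] = $gfgfgg
Sorted (with $ < everything):
  sorted[0] = $gfgfgg  (last char: 'g')
  sorted[1] = fgfgg$g  (last char: 'g')
  sorted[2] = fgg$gfg  (last char: 'g')
  sorted[3] = g$gfgfg  (last char: 'g')
  sorted[4] = gfgfgg$  (last char: '$')
  sorted[5] = gfgg$gf  (last char: 'f')
  sorted[6] = gg$gfgf  (last char: 'f')
Last column: gggg$ff
Original string S is at sorted index 4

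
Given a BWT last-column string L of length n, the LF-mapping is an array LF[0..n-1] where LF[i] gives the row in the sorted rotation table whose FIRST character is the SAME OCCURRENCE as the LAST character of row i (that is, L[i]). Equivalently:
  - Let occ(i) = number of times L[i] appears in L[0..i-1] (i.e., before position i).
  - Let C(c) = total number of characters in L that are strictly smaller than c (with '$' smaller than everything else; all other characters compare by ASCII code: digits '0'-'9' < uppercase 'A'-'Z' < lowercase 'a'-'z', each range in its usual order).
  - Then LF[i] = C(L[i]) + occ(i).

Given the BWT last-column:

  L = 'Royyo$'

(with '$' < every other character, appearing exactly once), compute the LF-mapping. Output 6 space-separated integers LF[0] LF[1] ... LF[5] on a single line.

Answer: 1 2 4 5 3 0

Derivation:
Char counts: '$':1, 'R':1, 'o':2, 'y':2
C (first-col start): C('$')=0, C('R')=1, C('o')=2, C('y')=4
L[0]='R': occ=0, LF[0]=C('R')+0=1+0=1
L[1]='o': occ=0, LF[1]=C('o')+0=2+0=2
L[2]='y': occ=0, LF[2]=C('y')+0=4+0=4
L[3]='y': occ=1, LF[3]=C('y')+1=4+1=5
L[4]='o': occ=1, LF[4]=C('o')+1=2+1=3
L[5]='$': occ=0, LF[5]=C('$')+0=0+0=0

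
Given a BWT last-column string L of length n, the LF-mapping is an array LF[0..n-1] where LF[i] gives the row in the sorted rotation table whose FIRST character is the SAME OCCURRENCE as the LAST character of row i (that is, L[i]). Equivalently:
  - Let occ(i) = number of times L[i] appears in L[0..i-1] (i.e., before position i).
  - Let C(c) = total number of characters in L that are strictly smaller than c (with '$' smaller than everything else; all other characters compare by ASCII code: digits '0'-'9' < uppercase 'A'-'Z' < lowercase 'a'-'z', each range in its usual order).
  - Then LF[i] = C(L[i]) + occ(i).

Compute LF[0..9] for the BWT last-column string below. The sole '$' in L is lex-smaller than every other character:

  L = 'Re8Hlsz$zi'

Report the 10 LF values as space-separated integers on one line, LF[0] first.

Answer: 3 4 1 2 6 7 8 0 9 5

Derivation:
Char counts: '$':1, '8':1, 'H':1, 'R':1, 'e':1, 'i':1, 'l':1, 's':1, 'z':2
C (first-col start): C('$')=0, C('8')=1, C('H')=2, C('R')=3, C('e')=4, C('i')=5, C('l')=6, C('s')=7, C('z')=8
L[0]='R': occ=0, LF[0]=C('R')+0=3+0=3
L[1]='e': occ=0, LF[1]=C('e')+0=4+0=4
L[2]='8': occ=0, LF[2]=C('8')+0=1+0=1
L[3]='H': occ=0, LF[3]=C('H')+0=2+0=2
L[4]='l': occ=0, LF[4]=C('l')+0=6+0=6
L[5]='s': occ=0, LF[5]=C('s')+0=7+0=7
L[6]='z': occ=0, LF[6]=C('z')+0=8+0=8
L[7]='$': occ=0, LF[7]=C('$')+0=0+0=0
L[8]='z': occ=1, LF[8]=C('z')+1=8+1=9
L[9]='i': occ=0, LF[9]=C('i')+0=5+0=5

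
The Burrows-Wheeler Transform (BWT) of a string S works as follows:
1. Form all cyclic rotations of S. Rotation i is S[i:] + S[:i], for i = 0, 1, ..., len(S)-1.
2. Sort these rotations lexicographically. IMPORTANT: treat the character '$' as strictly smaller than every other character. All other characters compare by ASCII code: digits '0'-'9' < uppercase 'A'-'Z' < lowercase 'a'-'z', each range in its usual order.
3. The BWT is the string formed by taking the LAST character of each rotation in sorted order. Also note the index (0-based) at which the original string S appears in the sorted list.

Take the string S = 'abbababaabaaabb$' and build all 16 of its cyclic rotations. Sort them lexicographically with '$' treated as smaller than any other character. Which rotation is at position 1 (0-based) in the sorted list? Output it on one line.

All 16 rotations (rotation i = S[i:]+S[:i]):
  rot[0] = abbababaabaaabb$
  rot[1] = bbababaabaaabb$a
  rot[2] = bababaabaaabb$ab
  rot[3] = ababaabaaabb$abb
  rot[4] = babaabaaabb$abba
  rot[5] = abaabaaabb$abbab
  rot[6] = baabaaabb$abbaba
  rot[7] = aabaaabb$abbabab
  rot[8] = abaaabb$abbababa
  rot[9] = baaabb$abbababaa
  rot[10] = aaabb$abbababaab
  rot[11] = aabb$abbababaaba
  rot[12] = abb$abbababaabaa
  rot[13] = bb$abbababaabaaa
  rot[14] = b$abbababaabaaab
  rot[15] = $abbababaabaaabb
Sorted (with $ < everything):
  sorted[0] = $abbababaabaaabb
  sorted[1] = aaabb$abbababaab
  sorted[2] = aabaaabb$abbabab
  sorted[3] = aabb$abbababaaba
  sorted[4] = abaaabb$abbababa
  sorted[5] = abaabaaabb$abbab
  sorted[6] = ababaabaaabb$abb
  sorted[7] = abb$abbababaabaa
  sorted[8] = abbababaabaaabb$
  sorted[9] = b$abbababaabaaab
  sorted[10] = baaabb$abbababaa
  sorted[11] = baabaaabb$abbaba
  sorted[12] = babaabaaabb$abba
  sorted[13] = bababaabaaabb$ab
  sorted[14] = bb$abbababaabaaa
  sorted[15] = bbababaabaaabb$a
sorted[1] = aaabb$abbababaab

Answer: aaabb$abbababaab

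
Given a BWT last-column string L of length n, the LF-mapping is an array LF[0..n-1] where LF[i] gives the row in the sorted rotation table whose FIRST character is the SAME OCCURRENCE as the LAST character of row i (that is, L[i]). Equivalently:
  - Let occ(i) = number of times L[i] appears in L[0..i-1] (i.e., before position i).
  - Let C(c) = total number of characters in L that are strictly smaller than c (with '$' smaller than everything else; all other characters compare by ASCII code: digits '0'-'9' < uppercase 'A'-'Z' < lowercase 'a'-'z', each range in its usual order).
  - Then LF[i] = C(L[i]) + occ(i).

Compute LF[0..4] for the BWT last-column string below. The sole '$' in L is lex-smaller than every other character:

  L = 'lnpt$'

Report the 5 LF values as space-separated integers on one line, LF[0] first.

Answer: 1 2 3 4 0

Derivation:
Char counts: '$':1, 'l':1, 'n':1, 'p':1, 't':1
C (first-col start): C('$')=0, C('l')=1, C('n')=2, C('p')=3, C('t')=4
L[0]='l': occ=0, LF[0]=C('l')+0=1+0=1
L[1]='n': occ=0, LF[1]=C('n')+0=2+0=2
L[2]='p': occ=0, LF[2]=C('p')+0=3+0=3
L[3]='t': occ=0, LF[3]=C('t')+0=4+0=4
L[4]='$': occ=0, LF[4]=C('$')+0=0+0=0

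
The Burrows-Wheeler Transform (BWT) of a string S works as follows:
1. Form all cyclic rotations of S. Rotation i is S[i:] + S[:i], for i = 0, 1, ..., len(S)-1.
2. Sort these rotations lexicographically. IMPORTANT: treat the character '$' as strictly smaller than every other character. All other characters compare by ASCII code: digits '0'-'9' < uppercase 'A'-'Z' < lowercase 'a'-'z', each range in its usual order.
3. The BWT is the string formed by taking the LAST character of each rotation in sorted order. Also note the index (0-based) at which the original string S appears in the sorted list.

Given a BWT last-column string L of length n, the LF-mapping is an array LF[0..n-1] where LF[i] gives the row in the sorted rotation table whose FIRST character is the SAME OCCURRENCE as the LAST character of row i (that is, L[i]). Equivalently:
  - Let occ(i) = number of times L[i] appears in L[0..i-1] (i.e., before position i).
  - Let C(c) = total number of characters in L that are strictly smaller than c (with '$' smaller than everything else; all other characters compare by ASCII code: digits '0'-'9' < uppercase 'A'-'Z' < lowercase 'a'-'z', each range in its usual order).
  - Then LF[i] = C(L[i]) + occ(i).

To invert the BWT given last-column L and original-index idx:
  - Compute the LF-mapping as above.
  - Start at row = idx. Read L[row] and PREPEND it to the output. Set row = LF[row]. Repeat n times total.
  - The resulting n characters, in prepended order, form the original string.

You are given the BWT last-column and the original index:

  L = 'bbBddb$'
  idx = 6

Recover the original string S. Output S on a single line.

LF mapping: 2 3 1 5 6 4 0
Walk LF starting at row 6, prepending L[row]:
  step 1: row=6, L[6]='$', prepend. Next row=LF[6]=0
  step 2: row=0, L[0]='b', prepend. Next row=LF[0]=2
  step 3: row=2, L[2]='B', prepend. Next row=LF[2]=1
  step 4: row=1, L[1]='b', prepend. Next row=LF[1]=3
  step 5: row=3, L[3]='d', prepend. Next row=LF[3]=5
  step 6: row=5, L[5]='b', prepend. Next row=LF[5]=4
  step 7: row=4, L[4]='d', prepend. Next row=LF[4]=6
Reversed output: dbdbBb$

Answer: dbdbBb$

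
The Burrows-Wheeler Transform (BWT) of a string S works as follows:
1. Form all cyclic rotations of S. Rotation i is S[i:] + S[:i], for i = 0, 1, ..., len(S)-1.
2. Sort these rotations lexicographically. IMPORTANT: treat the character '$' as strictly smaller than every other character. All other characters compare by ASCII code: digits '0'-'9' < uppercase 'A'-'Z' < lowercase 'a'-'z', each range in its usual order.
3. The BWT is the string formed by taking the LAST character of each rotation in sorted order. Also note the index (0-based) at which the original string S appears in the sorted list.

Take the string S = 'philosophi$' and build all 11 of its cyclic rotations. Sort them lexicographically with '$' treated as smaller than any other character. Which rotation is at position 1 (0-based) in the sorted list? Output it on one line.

All 11 rotations (rotation i = S[i:]+S[:i]):
  rot[0] = philosophi$
  rot[1] = hilosophi$p
  rot[2] = ilosophi$ph
  rot[3] = losophi$phi
  rot[4] = osophi$phil
  rot[5] = sophi$philo
  rot[6] = ophi$philos
  rot[7] = phi$philoso
  rot[8] = hi$philosop
  rot[9] = i$philosoph
  rot[10] = $philosophi
Sorted (with $ < everything):
  sorted[0] = $philosophi
  sorted[1] = hi$philosop
  sorted[2] = hilosophi$p
  sorted[3] = i$philosoph
  sorted[4] = ilosophi$ph
  sorted[5] = losophi$phi
  sorted[6] = ophi$philos
  sorted[7] = osophi$phil
  sorted[8] = phi$philoso
  sorted[9] = philosophi$
  sorted[10] = sophi$philo
sorted[1] = hi$philosop

Answer: hi$philosop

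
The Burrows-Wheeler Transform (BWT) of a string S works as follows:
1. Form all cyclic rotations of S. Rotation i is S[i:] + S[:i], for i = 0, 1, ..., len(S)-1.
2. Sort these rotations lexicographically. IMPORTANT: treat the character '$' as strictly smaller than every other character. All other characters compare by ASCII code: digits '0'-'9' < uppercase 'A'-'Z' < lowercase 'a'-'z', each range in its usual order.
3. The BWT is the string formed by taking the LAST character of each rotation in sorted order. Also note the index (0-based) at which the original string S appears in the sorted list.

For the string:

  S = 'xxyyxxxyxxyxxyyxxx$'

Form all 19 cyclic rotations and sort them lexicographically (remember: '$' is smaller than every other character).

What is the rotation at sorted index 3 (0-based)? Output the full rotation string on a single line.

Answer: xxx$xxyyxxxyxxyxxyy

Derivation:
All 19 rotations (rotation i = S[i:]+S[:i]):
  rot[0] = xxyyxxxyxxyxxyyxxx$
  rot[1] = xyyxxxyxxyxxyyxxx$x
  rot[2] = yyxxxyxxyxxyyxxx$xx
  rot[3] = yxxxyxxyxxyyxxx$xxy
  rot[4] = xxxyxxyxxyyxxx$xxyy
  rot[5] = xxyxxyxxyyxxx$xxyyx
  rot[6] = xyxxyxxyyxxx$xxyyxx
  rot[7] = yxxyxxyyxxx$xxyyxxx
  rot[8] = xxyxxyyxxx$xxyyxxxy
  rot[9] = xyxxyyxxx$xxyyxxxyx
  rot[10] = yxxyyxxx$xxyyxxxyxx
  rot[11] = xxyyxxx$xxyyxxxyxxy
  rot[12] = xyyxxx$xxyyxxxyxxyx
  rot[13] = yyxxx$xxyyxxxyxxyxx
  rot[14] = yxxx$xxyyxxxyxxyxxy
  rot[15] = xxx$xxyyxxxyxxyxxyy
  rot[16] = xx$xxyyxxxyxxyxxyyx
  rot[17] = x$xxyyxxxyxxyxxyyxx
  rot[18] = $xxyyxxxyxxyxxyyxxx
Sorted (with $ < everything):
  sorted[0] = $xxyyxxxyxxyxxyyxxx
  sorted[1] = x$xxyyxxxyxxyxxyyxx
  sorted[2] = xx$xxyyxxxyxxyxxyyx
  sorted[3] = xxx$xxyyxxxyxxyxxyy
  sorted[4] = xxxyxxyxxyyxxx$xxyy
  sorted[5] = xxyxxyxxyyxxx$xxyyx
  sorted[6] = xxyxxyyxxx$xxyyxxxy
  sorted[7] = xxyyxxx$xxyyxxxyxxy
  sorted[8] = xxyyxxxyxxyxxyyxxx$
  sorted[9] = xyxxyxxyyxxx$xxyyxx
  sorted[10] = xyxxyyxxx$xxyyxxxyx
  sorted[11] = xyyxxx$xxyyxxxyxxyx
  sorted[12] = xyyxxxyxxyxxyyxxx$x
  sorted[13] = yxxx$xxyyxxxyxxyxxy
  sorted[14] = yxxxyxxyxxyyxxx$xxy
  sorted[15] = yxxyxxyyxxx$xxyyxxx
  sorted[16] = yxxyyxxx$xxyyxxxyxx
  sorted[17] = yyxxx$xxyyxxxyxxyxx
  sorted[18] = yyxxxyxxyxxyyxxx$xx
sorted[3] = xxx$xxyyxxxyxxyxxyy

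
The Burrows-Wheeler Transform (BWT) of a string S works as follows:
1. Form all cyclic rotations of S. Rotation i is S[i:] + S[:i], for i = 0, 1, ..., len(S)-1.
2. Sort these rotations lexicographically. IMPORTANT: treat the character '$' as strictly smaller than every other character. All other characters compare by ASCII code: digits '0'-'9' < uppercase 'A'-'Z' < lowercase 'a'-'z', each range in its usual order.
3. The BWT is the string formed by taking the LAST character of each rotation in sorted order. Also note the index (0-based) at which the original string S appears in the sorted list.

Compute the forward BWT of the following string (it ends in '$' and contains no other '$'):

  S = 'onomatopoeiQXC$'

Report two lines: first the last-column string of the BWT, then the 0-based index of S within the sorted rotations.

Answer: CXiQmoeoopn$toa
11

Derivation:
All 15 rotations (rotation i = S[i:]+S[:i]):
  rot[0] = onomatopoeiQXC$
  rot[1] = nomatopoeiQXC$o
  rot[2] = omatopoeiQXC$on
  rot[3] = matopoeiQXC$ono
  rot[4] = atopoeiQXC$onom
  rot[5] = topoeiQXC$onoma
  rot[6] = opoeiQXC$onomat
  rot[7] = poeiQXC$onomato
  rot[8] = oeiQXC$onomatop
  rot[9] = eiQXC$onomatopo
  rot[10] = iQXC$onomatopoe
  rot[11] = QXC$onomatopoei
  rot[12] = XC$onomatopoeiQ
  rot[13] = C$onomatopoeiQX
  rot[14] = $onomatopoeiQXC
Sorted (with $ < everything):
  sorted[0] = $onomatopoeiQXC  (last char: 'C')
  sorted[1] = C$onomatopoeiQX  (last char: 'X')
  sorted[2] = QXC$onomatopoei  (last char: 'i')
  sorted[3] = XC$onomatopoeiQ  (last char: 'Q')
  sorted[4] = atopoeiQXC$onom  (last char: 'm')
  sorted[5] = eiQXC$onomatopo  (last char: 'o')
  sorted[6] = iQXC$onomatopoe  (last char: 'e')
  sorted[7] = matopoeiQXC$ono  (last char: 'o')
  sorted[8] = nomatopoeiQXC$o  (last char: 'o')
  sorted[9] = oeiQXC$onomatop  (last char: 'p')
  sorted[10] = omatopoeiQXC$on  (last char: 'n')
  sorted[11] = onomatopoeiQXC$  (last char: '$')
  sorted[12] = opoeiQXC$onomat  (last char: 't')
  sorted[13] = poeiQXC$onomato  (last char: 'o')
  sorted[14] = topoeiQXC$onoma  (last char: 'a')
Last column: CXiQmoeoopn$toa
Original string S is at sorted index 11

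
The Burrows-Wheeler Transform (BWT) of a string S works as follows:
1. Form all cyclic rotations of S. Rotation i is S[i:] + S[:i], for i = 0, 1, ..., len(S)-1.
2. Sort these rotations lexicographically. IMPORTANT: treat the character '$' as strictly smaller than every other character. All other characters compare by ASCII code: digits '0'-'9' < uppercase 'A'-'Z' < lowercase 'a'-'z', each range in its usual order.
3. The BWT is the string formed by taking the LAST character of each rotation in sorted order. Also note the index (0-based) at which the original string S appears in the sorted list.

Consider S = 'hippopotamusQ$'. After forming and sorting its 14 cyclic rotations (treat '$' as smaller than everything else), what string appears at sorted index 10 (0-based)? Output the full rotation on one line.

Answer: ppopotamusQ$hi

Derivation:
All 14 rotations (rotation i = S[i:]+S[:i]):
  rot[0] = hippopotamusQ$
  rot[1] = ippopotamusQ$h
  rot[2] = ppopotamusQ$hi
  rot[3] = popotamusQ$hip
  rot[4] = opotamusQ$hipp
  rot[5] = potamusQ$hippo
  rot[6] = otamusQ$hippop
  rot[7] = tamusQ$hippopo
  rot[8] = amusQ$hippopot
  rot[9] = musQ$hippopota
  rot[10] = usQ$hippopotam
  rot[11] = sQ$hippopotamu
  rot[12] = Q$hippopotamus
  rot[13] = $hippopotamusQ
Sorted (with $ < everything):
  sorted[0] = $hippopotamusQ
  sorted[1] = Q$hippopotamus
  sorted[2] = amusQ$hippopot
  sorted[3] = hippopotamusQ$
  sorted[4] = ippopotamusQ$h
  sorted[5] = musQ$hippopota
  sorted[6] = opotamusQ$hipp
  sorted[7] = otamusQ$hippop
  sorted[8] = popotamusQ$hip
  sorted[9] = potamusQ$hippo
  sorted[10] = ppopotamusQ$hi
  sorted[11] = sQ$hippopotamu
  sorted[12] = tamusQ$hippopo
  sorted[13] = usQ$hippopotam
sorted[10] = ppopotamusQ$hi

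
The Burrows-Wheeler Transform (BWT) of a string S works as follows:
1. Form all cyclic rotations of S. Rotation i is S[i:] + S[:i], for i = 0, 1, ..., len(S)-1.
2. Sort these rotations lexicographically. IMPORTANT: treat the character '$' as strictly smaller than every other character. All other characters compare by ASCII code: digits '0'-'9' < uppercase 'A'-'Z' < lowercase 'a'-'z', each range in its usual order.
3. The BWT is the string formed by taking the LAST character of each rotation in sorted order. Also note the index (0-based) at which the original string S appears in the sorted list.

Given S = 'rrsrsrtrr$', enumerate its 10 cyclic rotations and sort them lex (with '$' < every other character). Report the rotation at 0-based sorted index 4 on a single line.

All 10 rotations (rotation i = S[i:]+S[:i]):
  rot[0] = rrsrsrtrr$
  rot[1] = rsrsrtrr$r
  rot[2] = srsrtrr$rr
  rot[3] = rsrtrr$rrs
  rot[4] = srtrr$rrsr
  rot[5] = rtrr$rrsrs
  rot[6] = trr$rrsrsr
  rot[7] = rr$rrsrsrt
  rot[8] = r$rrsrsrtr
  rot[9] = $rrsrsrtrr
Sorted (with $ < everything):
  sorted[0] = $rrsrsrtrr
  sorted[1] = r$rrsrsrtr
  sorted[2] = rr$rrsrsrt
  sorted[3] = rrsrsrtrr$
  sorted[4] = rsrsrtrr$r
  sorted[5] = rsrtrr$rrs
  sorted[6] = rtrr$rrsrs
  sorted[7] = srsrtrr$rr
  sorted[8] = srtrr$rrsr
  sorted[9] = trr$rrsrsr
sorted[4] = rsrsrtrr$r

Answer: rsrsrtrr$r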